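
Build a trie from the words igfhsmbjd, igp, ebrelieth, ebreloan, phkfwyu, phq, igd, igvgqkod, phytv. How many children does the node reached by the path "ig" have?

The children of the "ig" node are the distinct next characters among strings starting with "ig".
Distinct next characters after "ig": d, f, p, v.
That node has 4 child edges.

4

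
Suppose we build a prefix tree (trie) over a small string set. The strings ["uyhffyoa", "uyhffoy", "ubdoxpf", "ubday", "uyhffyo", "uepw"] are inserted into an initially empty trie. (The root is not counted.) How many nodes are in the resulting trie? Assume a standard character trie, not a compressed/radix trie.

Trie structure (* marks end of a word):
(root)
└─ u
   ├─ b
   │  └─ d
   │     ├─ a
   │     │  └─ y *
   │     └─ o
   │        └─ x
   │           └─ p
   │              └─ f *
   ├─ e
   │  └─ p
   │     └─ w *
   └─ y
      └─ h
         └─ f
            └─ f
               ├─ o
               │  └─ y *
               └─ y
                  └─ o *
                     └─ a *
Counting every labelled node above: 21.

21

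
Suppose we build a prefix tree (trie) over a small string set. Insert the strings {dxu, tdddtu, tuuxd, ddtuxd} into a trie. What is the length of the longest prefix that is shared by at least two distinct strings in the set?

Look for the deepest trie node that still has at least two words in its subtree.
"ddtuxd" and "dxu" agree on "d" (1 characters) before diverging; nothing deeper is shared.
Longest shared-prefix length: 1

1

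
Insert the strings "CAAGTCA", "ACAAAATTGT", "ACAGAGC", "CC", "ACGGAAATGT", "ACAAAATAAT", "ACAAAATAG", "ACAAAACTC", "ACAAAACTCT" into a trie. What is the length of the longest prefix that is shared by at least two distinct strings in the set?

9

Equivalently: take the maximum, over all pairs, of their longest common prefix length.
"ACAAAACTC" and "ACAAAACTCT" agree on "ACAAAACTC" (9 characters) before diverging; nothing deeper is shared.
Longest shared-prefix length: 9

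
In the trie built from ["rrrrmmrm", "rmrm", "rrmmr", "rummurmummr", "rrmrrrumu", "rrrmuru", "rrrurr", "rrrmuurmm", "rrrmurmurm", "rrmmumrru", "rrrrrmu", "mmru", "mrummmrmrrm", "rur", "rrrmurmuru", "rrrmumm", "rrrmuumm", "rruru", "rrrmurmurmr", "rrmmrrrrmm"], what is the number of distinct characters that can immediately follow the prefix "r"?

3

Follow the path "r" to its node, then look at its outgoing edges.
Characters that immediately follow "r" among the stored strings: {m, r, u}.
That node has 3 child edges.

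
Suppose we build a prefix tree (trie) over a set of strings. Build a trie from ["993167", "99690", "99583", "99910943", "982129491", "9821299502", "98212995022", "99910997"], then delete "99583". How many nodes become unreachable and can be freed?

3

Walk "99583" from the leaf back toward the root, removing each node that no remaining word uses.
The suffix "583" (3 nodes) is used only by "99583"; the node for "99" still has the child "3", so pruning stops there.
Nodes removed: 3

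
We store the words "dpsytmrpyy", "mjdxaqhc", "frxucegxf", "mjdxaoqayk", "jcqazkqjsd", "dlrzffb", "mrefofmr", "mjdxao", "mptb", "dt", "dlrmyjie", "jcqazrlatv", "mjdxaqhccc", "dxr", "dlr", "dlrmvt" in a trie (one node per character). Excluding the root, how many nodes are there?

75

For each word, the new-node count is its length minus the longest prefix already in the trie:
  "dpsytmrpyy" → 10 new (d, p, s, y, t, m, r, p, y, y)
  "mjdxaqhc" → 8 new (m, j, d, x, a, q, h, c)
  "frxucegxf" → 9 new (f, r, x, u, c, e, g, x, f)
  "mjdxaoqayk" → prefix "mjdxa" already present; 5 new (o, q, a, y, k)
  "jcqazkqjsd" → 10 new (j, c, q, a, z, k, q, j, s, d)
  "dlrzffb" → prefix "d" already present; 6 new (l, r, z, f, f, b)
  "mrefofmr" → prefix "m" already present; 7 new (r, e, f, o, f, m, r)
  "mjdxao" → prefix "mjdxao" already present; 0 new (none)
  "mptb" → prefix "m" already present; 3 new (p, t, b)
  "dt" → prefix "d" already present; 1 new (t)
  "dlrmyjie" → prefix "dlr" already present; 5 new (m, y, j, i, e)
  "jcqazrlatv" → prefix "jcqaz" already present; 5 new (r, l, a, t, v)
  "mjdxaqhccc" → prefix "mjdxaqhc" already present; 2 new (c, c)
  "dxr" → prefix "d" already present; 2 new (x, r)
  "dlr" → prefix "dlr" already present; 0 new (none)
  "dlrmvt" → prefix "dlrm" already present; 2 new (v, t)
Total nodes = 10 + 8 + 9 + 5 + 10 + 6 + 7 + 0 + 3 + 1 + 5 + 5 + 2 + 2 + 0 + 2 = 75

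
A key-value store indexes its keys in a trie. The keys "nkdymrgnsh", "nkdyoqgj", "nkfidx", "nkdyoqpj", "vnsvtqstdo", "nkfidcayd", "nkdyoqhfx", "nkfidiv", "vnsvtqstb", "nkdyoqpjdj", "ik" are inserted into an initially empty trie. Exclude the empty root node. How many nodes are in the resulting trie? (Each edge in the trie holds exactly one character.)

Insert word by word; a character creates a node only if that edge doesn't already exist:
  "nkdymrgnsh" → 10 new (n, k, d, y, m, r, g, n, s, h)
  "nkdyoqgj" → prefix "nkdy" already present; 4 new (o, q, g, j)
  "nkfidx" → prefix "nk" already present; 4 new (f, i, d, x)
  "nkdyoqpj" → prefix "nkdyoq" already present; 2 new (p, j)
  "vnsvtqstdo" → 10 new (v, n, s, v, t, q, s, t, d, o)
  "nkfidcayd" → prefix "nkfid" already present; 4 new (c, a, y, d)
  "nkdyoqhfx" → prefix "nkdyoq" already present; 3 new (h, f, x)
  "nkfidiv" → prefix "nkfid" already present; 2 new (i, v)
  "vnsvtqstb" → prefix "vnsvtqst" already present; 1 new (b)
  "nkdyoqpjdj" → prefix "nkdyoqpj" already present; 2 new (d, j)
  "ik" → 2 new (i, k)
Total nodes = 10 + 4 + 4 + 2 + 10 + 4 + 3 + 2 + 1 + 2 + 2 = 44

44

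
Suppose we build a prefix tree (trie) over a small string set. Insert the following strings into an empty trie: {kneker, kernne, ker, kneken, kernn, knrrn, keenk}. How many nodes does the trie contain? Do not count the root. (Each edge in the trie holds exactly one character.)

Count nodes per top-level branch (shared prefixes stored once):
  'k'-branch (keenk, ker, kernn, kernne, kneken, kneker, knrrn): 18 nodes
Sum: 18

18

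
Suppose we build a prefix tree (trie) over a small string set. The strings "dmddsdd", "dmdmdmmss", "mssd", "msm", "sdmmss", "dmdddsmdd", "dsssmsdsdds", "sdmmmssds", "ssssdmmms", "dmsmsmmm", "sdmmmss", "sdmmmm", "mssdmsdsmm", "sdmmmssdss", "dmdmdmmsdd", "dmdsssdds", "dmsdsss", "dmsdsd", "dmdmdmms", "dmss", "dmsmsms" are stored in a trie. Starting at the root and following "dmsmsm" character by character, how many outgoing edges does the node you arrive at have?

2

Follow the path "dmsmsm" to its node, then look at its outgoing edges.
Distinct next characters after "dmsmsm": m, s.
That node has 2 child edges.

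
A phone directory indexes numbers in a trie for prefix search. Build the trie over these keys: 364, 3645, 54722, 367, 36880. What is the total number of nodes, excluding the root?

13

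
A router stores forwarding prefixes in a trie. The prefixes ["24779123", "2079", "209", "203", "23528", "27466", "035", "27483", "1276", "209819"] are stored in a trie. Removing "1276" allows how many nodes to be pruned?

Walk "1276" from the leaf back toward the root, removing each node that no remaining word uses.
No other word shares any prefix with "1276", so all 4 of its nodes go.
Nodes removed: 4

4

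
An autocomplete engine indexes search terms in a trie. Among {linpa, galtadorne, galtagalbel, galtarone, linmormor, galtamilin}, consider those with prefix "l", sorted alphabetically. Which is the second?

linpa

Words with prefix "l", in lexicographic order: "linmormor", "linpa"
The 2nd is linpa.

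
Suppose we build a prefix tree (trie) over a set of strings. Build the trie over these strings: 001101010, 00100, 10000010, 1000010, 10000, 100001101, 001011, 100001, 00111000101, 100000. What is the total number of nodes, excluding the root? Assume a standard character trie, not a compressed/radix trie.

Count nodes per top-level branch (shared prefixes stored once):
  '0'-branch (00100, 001011, 001101010, 00111000101): 20 nodes
  '1'-branch (10000, 100000, 10000010, 100001, 1000010, 100001101): 13 nodes
Sum: 33

33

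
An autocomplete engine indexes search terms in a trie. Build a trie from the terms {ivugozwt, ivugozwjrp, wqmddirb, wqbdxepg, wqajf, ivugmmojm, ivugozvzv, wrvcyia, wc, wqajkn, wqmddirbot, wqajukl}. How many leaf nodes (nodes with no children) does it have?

11

Leaves are exactly the stored words that no other stored word extends.
Those words: "ivugmmojm", "ivugozvzv", "ivugozwjrp", "ivugozwt", "wc", "wqajf", "wqajkn", "wqajukl", "wqbdxepg", "wqmddirbot", "wrvcyia"
Leaf count: 11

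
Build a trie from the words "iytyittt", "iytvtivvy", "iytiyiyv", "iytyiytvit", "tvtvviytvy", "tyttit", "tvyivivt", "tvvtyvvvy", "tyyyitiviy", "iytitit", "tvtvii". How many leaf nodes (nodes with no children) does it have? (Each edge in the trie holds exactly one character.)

11

A leaf is a node with no children — equivalently, the end of a word that is not a proper prefix of any other stored word.
Those words: "iytitit", "iytiyiyv", "iytvtivvy", "iytyittt", "iytyiytvit", "tvtvii", "tvtvviytvy", "tvvtyvvvy", "tvyivivt", "tyttit", "tyyyitiviy"
Leaf count: 11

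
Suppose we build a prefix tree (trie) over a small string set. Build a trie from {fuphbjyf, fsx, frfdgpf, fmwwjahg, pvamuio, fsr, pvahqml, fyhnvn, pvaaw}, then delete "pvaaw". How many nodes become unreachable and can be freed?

2

Walk "pvaaw" from the leaf back toward the root, removing each node that no remaining word uses.
The suffix "aw" (2 nodes) is used only by "pvaaw"; the node for "pva" still has the child "m", so pruning stops there.
Nodes removed: 2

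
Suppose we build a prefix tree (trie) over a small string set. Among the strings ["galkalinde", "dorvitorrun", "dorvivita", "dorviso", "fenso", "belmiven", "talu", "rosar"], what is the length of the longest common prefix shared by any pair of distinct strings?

Look for the deepest trie node that still has at least two words in its subtree.
e.g. "dorviso" and "dorvitorrun" share the prefix "dorvi" of length 5; no pair shares a longer one.
Longest shared-prefix length: 5

5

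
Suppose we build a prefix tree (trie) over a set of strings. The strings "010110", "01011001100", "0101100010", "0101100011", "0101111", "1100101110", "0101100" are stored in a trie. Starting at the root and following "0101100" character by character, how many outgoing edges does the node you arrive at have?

Walk "0101100" from the root, arriving at one node.
Characters that immediately follow "0101100" among the stored strings: {0, 1}.
That node has 2 child edges.

2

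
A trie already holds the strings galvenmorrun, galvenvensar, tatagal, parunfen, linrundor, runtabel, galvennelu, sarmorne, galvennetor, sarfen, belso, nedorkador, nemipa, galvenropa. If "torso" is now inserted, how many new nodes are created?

"t" is already a path in the trie; the remaining "orso" must be added.
New nodes needed: |"torso"| − 1 = 5 − 1 = 4.

4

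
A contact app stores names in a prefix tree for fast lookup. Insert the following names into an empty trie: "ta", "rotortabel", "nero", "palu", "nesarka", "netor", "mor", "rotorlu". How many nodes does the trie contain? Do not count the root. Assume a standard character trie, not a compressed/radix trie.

33

Count nodes per top-level branch (shared prefixes stored once):
  'm'-branch (mor): 3 nodes
  'n'-branch (nero, nesarka, netor): 12 nodes
  'p'-branch (palu): 4 nodes
  'r'-branch (rotorlu, rotortabel): 12 nodes
  't'-branch (ta): 2 nodes
Sum: 33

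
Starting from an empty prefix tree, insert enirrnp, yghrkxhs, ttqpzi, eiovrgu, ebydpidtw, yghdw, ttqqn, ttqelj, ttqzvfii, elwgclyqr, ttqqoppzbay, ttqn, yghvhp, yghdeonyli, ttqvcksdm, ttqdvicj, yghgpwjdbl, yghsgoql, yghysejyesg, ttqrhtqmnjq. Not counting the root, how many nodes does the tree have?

Insert word by word; a character creates a node only if that edge doesn't already exist:
  "enirrnp" → 7 new (e, n, i, r, r, n, p)
  "yghrkxhs" → 8 new (y, g, h, r, k, x, h, s)
  "ttqpzi" → 6 new (t, t, q, p, z, i)
  "eiovrgu" → prefix "e" already present; 6 new (i, o, v, r, g, u)
  "ebydpidtw" → prefix "e" already present; 8 new (b, y, d, p, i, d, t, w)
  "yghdw" → prefix "ygh" already present; 2 new (d, w)
  "ttqqn" → prefix "ttq" already present; 2 new (q, n)
  "ttqelj" → prefix "ttq" already present; 3 new (e, l, j)
  "ttqzvfii" → prefix "ttq" already present; 5 new (z, v, f, i, i)
  "elwgclyqr" → prefix "e" already present; 8 new (l, w, g, c, l, y, q, r)
  "ttqqoppzbay" → prefix "ttqq" already present; 7 new (o, p, p, z, b, a, y)
  "ttqn" → prefix "ttq" already present; 1 new (n)
  "yghvhp" → prefix "ygh" already present; 3 new (v, h, p)
  "yghdeonyli" → prefix "yghd" already present; 6 new (e, o, n, y, l, i)
  "ttqvcksdm" → prefix "ttq" already present; 6 new (v, c, k, s, d, m)
  "ttqdvicj" → prefix "ttq" already present; 5 new (d, v, i, c, j)
  "yghgpwjdbl" → prefix "ygh" already present; 7 new (g, p, w, j, d, b, l)
  "yghsgoql" → prefix "ygh" already present; 5 new (s, g, o, q, l)
  "yghysejyesg" → prefix "ygh" already present; 8 new (y, s, e, j, y, e, s, g)
  "ttqrhtqmnjq" → prefix "ttq" already present; 8 new (r, h, t, q, m, n, j, q)
Total nodes = 7 + 8 + 6 + 6 + 8 + 2 + 2 + 3 + 5 + 8 + 7 + 1 + 3 + 6 + 6 + 5 + 7 + 5 + 8 + 8 = 111

111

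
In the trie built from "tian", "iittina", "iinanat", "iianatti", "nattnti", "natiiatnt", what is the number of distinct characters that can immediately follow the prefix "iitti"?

1

The children of the "iitti" node are the distinct next characters among strings starting with "iitti".
Characters that immediately follow "iitti" among the stored strings: {n}.
That node has 1 child edge.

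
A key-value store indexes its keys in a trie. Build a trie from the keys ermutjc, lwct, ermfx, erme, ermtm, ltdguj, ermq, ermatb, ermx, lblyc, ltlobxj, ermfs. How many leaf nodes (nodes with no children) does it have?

A leaf is a node with no children — equivalently, the end of a word that is not a proper prefix of any other stored word.
Those words: "ermatb", "erme", "ermfs", "ermfx", "ermq", "ermtm", "ermutjc", "ermx", "lblyc", "ltdguj", "ltlobxj", "lwct"
Leaf count: 12

12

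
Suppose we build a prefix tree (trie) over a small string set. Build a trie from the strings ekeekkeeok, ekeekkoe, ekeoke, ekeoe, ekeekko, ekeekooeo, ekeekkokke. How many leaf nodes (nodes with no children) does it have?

6

Leaves are exactly the stored words that no other stored word extends.
Those words: "ekeekkeeok", "ekeekkoe", "ekeekkokke", "ekeekooeo", "ekeoe", "ekeoke"
Leaf count: 6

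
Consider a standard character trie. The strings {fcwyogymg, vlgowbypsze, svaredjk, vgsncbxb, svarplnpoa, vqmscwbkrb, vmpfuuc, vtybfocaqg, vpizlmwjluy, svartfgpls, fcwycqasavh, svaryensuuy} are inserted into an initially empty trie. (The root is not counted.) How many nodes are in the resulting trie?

95

Trace insertions, counting only characters that open a new branch:
  "fcwyogymg" → 9 new (f, c, w, y, o, g, y, m, g)
  "vlgowbypsze" → 11 new (v, l, g, o, w, b, y, p, s, z, e)
  "svaredjk" → 8 new (s, v, a, r, e, d, j, k)
  "vgsncbxb" → prefix "v" already present; 7 new (g, s, n, c, b, x, b)
  "svarplnpoa" → prefix "svar" already present; 6 new (p, l, n, p, o, a)
  "vqmscwbkrb" → prefix "v" already present; 9 new (q, m, s, c, w, b, k, r, b)
  "vmpfuuc" → prefix "v" already present; 6 new (m, p, f, u, u, c)
  "vtybfocaqg" → prefix "v" already present; 9 new (t, y, b, f, o, c, a, q, g)
  "vpizlmwjluy" → prefix "v" already present; 10 new (p, i, z, l, m, w, j, l, u, y)
  "svartfgpls" → prefix "svar" already present; 6 new (t, f, g, p, l, s)
  "fcwycqasavh" → prefix "fcwy" already present; 7 new (c, q, a, s, a, v, h)
  "svaryensuuy" → prefix "svar" already present; 7 new (y, e, n, s, u, u, y)
Total nodes = 9 + 11 + 8 + 7 + 6 + 9 + 6 + 9 + 10 + 6 + 7 + 7 = 95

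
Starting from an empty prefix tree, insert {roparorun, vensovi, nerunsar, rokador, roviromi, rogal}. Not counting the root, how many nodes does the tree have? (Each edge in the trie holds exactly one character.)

Count nodes per top-level branch (shared prefixes stored once):
  'n'-branch (nerunsar): 8 nodes
  'r'-branch (rogal, rokador, roparorun, roviromi): 23 nodes
  'v'-branch (vensovi): 7 nodes
Sum: 38

38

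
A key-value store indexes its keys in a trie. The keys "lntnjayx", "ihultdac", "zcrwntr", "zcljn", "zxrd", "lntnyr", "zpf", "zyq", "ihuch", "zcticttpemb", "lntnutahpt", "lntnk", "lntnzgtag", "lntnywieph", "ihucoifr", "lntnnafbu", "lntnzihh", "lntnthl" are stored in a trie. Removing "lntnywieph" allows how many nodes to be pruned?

5

A node on "lntnywieph"'s path can go only if nothing else ends at it or branches off below it.
The suffix "wieph" (5 nodes) is used only by "lntnywieph"; the node for "lntny" still has the child "r", so pruning stops there.
Nodes removed: 5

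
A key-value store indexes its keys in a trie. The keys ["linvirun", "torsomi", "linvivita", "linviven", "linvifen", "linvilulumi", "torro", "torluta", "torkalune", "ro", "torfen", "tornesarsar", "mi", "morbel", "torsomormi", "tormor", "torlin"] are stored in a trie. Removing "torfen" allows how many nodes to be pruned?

After clearing the end-marker at "torfen", prune upward until reaching a node still needed by another word.
The suffix "fen" (3 nodes) is used only by "torfen"; the node for "tor" still has the child "s", so pruning stops there.
Nodes removed: 3

3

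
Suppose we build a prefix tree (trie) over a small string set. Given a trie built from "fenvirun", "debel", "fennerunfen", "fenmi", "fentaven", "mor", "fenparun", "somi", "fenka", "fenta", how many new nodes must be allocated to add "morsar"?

3

The longest prefix of "morsar" already in the trie is "mor" (length 3).
New nodes needed: |"morsar"| − 3 = 6 − 3 = 3.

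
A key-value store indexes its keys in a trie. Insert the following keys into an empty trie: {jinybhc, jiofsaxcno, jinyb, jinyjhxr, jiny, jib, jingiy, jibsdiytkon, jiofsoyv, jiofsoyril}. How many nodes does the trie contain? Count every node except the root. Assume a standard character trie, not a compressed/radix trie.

37

Count nodes per top-level branch (shared prefixes stored once):
  'j'-branch (jib, jibsdiytkon, jingiy, jiny, jinyb, jinybhc, jinyjhxr, jiofsaxcno, jiofsoyril, jiofsoyv): 37 nodes
Sum: 37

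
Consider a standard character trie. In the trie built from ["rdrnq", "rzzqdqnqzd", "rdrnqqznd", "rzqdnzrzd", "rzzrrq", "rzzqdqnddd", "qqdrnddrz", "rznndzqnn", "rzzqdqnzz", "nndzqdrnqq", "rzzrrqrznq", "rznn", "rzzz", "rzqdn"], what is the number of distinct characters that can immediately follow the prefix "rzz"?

3

Follow the path "rzz" to its node, then look at its outgoing edges.
Characters that immediately follow "rzz" among the stored strings: {q, r, z}.
That node has 3 child edges.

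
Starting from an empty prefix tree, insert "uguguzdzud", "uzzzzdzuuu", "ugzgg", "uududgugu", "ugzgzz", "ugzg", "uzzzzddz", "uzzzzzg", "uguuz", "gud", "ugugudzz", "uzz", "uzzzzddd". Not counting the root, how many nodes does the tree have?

Insert word by word; a character creates a node only if that edge doesn't already exist:
  "uguguzdzud" → 10 new (u, g, u, g, u, z, d, z, u, d)
  "uzzzzdzuuu" → prefix "u" already present; 9 new (z, z, z, z, d, z, u, u, u)
  "ugzgg" → prefix "ug" already present; 3 new (z, g, g)
  "uududgugu" → prefix "u" already present; 8 new (u, d, u, d, g, u, g, u)
  "ugzgzz" → prefix "ugzg" already present; 2 new (z, z)
  "ugzg" → prefix "ugzg" already present; 0 new (none)
  "uzzzzddz" → prefix "uzzzzd" already present; 2 new (d, z)
  "uzzzzzg" → prefix "uzzzz" already present; 2 new (z, g)
  "uguuz" → prefix "ugu" already present; 2 new (u, z)
  "gud" → 3 new (g, u, d)
  "ugugudzz" → prefix "ugugu" already present; 3 new (d, z, z)
  "uzz" → prefix "uzz" already present; 0 new (none)
  "uzzzzddd" → prefix "uzzzzdd" already present; 1 new (d)
Total nodes = 10 + 9 + 3 + 8 + 2 + 0 + 2 + 2 + 2 + 3 + 3 + 0 + 1 = 45

45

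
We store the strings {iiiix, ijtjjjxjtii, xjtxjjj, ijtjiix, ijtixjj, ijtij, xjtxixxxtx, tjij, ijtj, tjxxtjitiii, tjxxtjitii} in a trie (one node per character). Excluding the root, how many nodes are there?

49

For each word, the new-node count is its length minus the longest prefix already in the trie:
  "iiiix" → 5 new (i, i, i, i, x)
  "ijtjjjxjtii" → prefix "i" already present; 10 new (j, t, j, j, j, x, j, t, i, i)
  "xjtxjjj" → 7 new (x, j, t, x, j, j, j)
  "ijtjiix" → prefix "ijtj" already present; 3 new (i, i, x)
  "ijtixjj" → prefix "ijt" already present; 4 new (i, x, j, j)
  "ijtij" → prefix "ijti" already present; 1 new (j)
  "xjtxixxxtx" → prefix "xjtx" already present; 6 new (i, x, x, x, t, x)
  "tjij" → 4 new (t, j, i, j)
  "ijtj" → prefix "ijtj" already present; 0 new (none)
  "tjxxtjitiii" → prefix "tj" already present; 9 new (x, x, t, j, i, t, i, i, i)
  "tjxxtjitii" → prefix "tjxxtjitii" already present; 0 new (none)
Total nodes = 5 + 10 + 7 + 3 + 4 + 1 + 6 + 4 + 0 + 9 + 0 = 49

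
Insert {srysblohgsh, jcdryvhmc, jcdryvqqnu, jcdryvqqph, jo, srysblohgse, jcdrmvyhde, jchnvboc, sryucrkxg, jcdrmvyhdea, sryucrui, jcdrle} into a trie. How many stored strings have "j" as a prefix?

8

Walk to "j"; the words in its subtree are exactly those with that prefix.
Matches: "jcdrle", "jcdrmvyhde", "jcdrmvyhdea", "jcdryvhmc", "jcdryvqqnu", "jcdryvqqph", "jchnvboc", "jo"
Count: 8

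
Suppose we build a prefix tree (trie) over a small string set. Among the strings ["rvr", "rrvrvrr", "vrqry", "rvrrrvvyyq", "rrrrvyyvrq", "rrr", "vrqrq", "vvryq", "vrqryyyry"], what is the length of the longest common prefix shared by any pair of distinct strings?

5

The deepest shared node is where two words last agree before diverging.
e.g. "vrqry" and "vrqryyyry" share the prefix "vrqry" of length 5; no pair shares a longer one.
Longest shared-prefix length: 5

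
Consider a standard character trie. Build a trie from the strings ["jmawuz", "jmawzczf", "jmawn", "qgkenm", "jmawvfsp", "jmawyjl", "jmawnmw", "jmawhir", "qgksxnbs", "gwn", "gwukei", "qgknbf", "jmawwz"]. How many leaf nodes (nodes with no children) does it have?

Leaves are exactly the stored words that no other stored word extends.
Those words: "gwn", "gwukei", "jmawhir", "jmawnmw", "jmawuz", "jmawvfsp", "jmawwz", "jmawyjl", "jmawzczf", "qgkenm", "qgknbf", "qgksxnbs"
Leaf count: 12

12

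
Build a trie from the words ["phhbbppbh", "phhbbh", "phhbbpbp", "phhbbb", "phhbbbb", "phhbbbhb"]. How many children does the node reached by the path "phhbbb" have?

Walk "phhbbb" from the root, arriving at one node.
Characters that immediately follow "phhbbb" among the stored strings: {b, h}.
That node has 2 child edges.

2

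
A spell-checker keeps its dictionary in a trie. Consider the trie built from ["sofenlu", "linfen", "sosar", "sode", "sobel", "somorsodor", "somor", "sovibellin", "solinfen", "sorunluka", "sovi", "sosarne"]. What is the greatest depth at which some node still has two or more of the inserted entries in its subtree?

5

Equivalently: take the maximum, over all pairs, of their longest common prefix length.
e.g. "somor" and "somorsodor" share the prefix "somor" of length 5; no pair shares a longer one.
Longest shared-prefix length: 5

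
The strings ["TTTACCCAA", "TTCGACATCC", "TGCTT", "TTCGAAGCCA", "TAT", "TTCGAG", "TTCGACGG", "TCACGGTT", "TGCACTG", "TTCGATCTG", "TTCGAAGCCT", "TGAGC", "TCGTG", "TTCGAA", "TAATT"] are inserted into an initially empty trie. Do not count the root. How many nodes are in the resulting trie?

56

Insert word by word; a character creates a node only if that edge doesn't already exist:
  "TTTACCCAA" → 9 new (T, T, T, A, C, C, C, A, A)
  "TTCGACATCC" → prefix "TT" already present; 8 new (C, G, A, C, A, T, C, C)
  "TGCTT" → prefix "T" already present; 4 new (G, C, T, T)
  "TTCGAAGCCA" → prefix "TTCGA" already present; 5 new (A, G, C, C, A)
  "TAT" → prefix "T" already present; 2 new (A, T)
  "TTCGAG" → prefix "TTCGA" already present; 1 new (G)
  "TTCGACGG" → prefix "TTCGAC" already present; 2 new (G, G)
  "TCACGGTT" → prefix "T" already present; 7 new (C, A, C, G, G, T, T)
  "TGCACTG" → prefix "TGC" already present; 4 new (A, C, T, G)
  "TTCGATCTG" → prefix "TTCGA" already present; 4 new (T, C, T, G)
  "TTCGAAGCCT" → prefix "TTCGAAGCC" already present; 1 new (T)
  "TGAGC" → prefix "TG" already present; 3 new (A, G, C)
  "TCGTG" → prefix "TC" already present; 3 new (G, T, G)
  "TTCGAA" → prefix "TTCGAA" already present; 0 new (none)
  "TAATT" → prefix "TA" already present; 3 new (A, T, T)
Total nodes = 9 + 8 + 4 + 5 + 2 + 1 + 2 + 7 + 4 + 4 + 1 + 3 + 3 + 0 + 3 = 56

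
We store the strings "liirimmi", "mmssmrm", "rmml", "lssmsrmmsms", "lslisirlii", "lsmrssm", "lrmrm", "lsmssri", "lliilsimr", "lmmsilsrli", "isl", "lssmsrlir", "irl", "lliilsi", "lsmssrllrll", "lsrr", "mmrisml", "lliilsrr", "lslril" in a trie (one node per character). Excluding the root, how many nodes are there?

Insert word by word; a character creates a node only if that edge doesn't already exist:
  "liirimmi" → 8 new (l, i, i, r, i, m, m, i)
  "mmssmrm" → 7 new (m, m, s, s, m, r, m)
  "rmml" → 4 new (r, m, m, l)
  "lssmsrmmsms" → prefix "l" already present; 10 new (s, s, m, s, r, m, m, s, m, s)
  "lslisirlii" → prefix "ls" already present; 8 new (l, i, s, i, r, l, i, i)
  "lsmrssm" → prefix "ls" already present; 5 new (m, r, s, s, m)
  "lrmrm" → prefix "l" already present; 4 new (r, m, r, m)
  "lsmssri" → prefix "lsm" already present; 4 new (s, s, r, i)
  "lliilsimr" → prefix "l" already present; 8 new (l, i, i, l, s, i, m, r)
  "lmmsilsrli" → prefix "l" already present; 9 new (m, m, s, i, l, s, r, l, i)
  "isl" → 3 new (i, s, l)
  "lssmsrlir" → prefix "lssmsr" already present; 3 new (l, i, r)
  "irl" → prefix "i" already present; 2 new (r, l)
  "lliilsi" → prefix "lliilsi" already present; 0 new (none)
  "lsmssrllrll" → prefix "lsmssr" already present; 5 new (l, l, r, l, l)
  "lsrr" → prefix "ls" already present; 2 new (r, r)
  "mmrisml" → prefix "mm" already present; 5 new (r, i, s, m, l)
  "lliilsrr" → prefix "lliils" already present; 2 new (r, r)
  "lslril" → prefix "lsl" already present; 3 new (r, i, l)
Total nodes = 8 + 7 + 4 + 10 + 8 + 5 + 4 + 4 + 8 + 9 + 3 + 3 + 2 + 0 + 5 + 2 + 5 + 2 + 3 = 92

92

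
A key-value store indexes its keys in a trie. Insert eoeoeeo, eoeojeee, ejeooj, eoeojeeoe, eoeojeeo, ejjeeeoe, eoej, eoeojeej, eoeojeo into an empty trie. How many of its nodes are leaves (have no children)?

Leaves are exactly the stored words that no other stored word extends.
Those words: "ejeooj", "ejjeeeoe", "eoej", "eoeoeeo", "eoeojeee", "eoeojeej", "eoeojeeoe", "eoeojeo"
Leaf count: 8

8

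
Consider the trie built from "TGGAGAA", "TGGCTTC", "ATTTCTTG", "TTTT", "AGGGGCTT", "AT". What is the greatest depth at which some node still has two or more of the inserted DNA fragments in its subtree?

3

Look for the deepest trie node that still has at least two words in its subtree.
"TGGAGAA" and "TGGCTTC" agree on "TGG" (3 characters) before diverging; nothing deeper is shared.
Longest shared-prefix length: 3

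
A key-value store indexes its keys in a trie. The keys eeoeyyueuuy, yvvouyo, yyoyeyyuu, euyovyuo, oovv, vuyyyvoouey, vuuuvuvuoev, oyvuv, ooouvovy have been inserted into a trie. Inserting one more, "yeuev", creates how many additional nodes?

4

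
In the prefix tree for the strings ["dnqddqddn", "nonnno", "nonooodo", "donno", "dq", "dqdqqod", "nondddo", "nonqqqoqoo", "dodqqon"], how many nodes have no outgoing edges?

8

Leaves are exactly the stored words that no other stored word extends.
Those words: "dnqddqddn", "dodqqon", "donno", "dqdqqod", "nondddo", "nonnno", "nonooodo", "nonqqqoqoo"
Leaf count: 8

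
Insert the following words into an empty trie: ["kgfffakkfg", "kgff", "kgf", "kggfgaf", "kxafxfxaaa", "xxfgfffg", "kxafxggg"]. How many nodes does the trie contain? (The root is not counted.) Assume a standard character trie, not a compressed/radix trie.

For each word, the new-node count is its length minus the longest prefix already in the trie:
  "kgfffakkfg" → 10 new (k, g, f, f, f, a, k, k, f, g)
  "kgff" → prefix "kgff" already present; 0 new (none)
  "kgf" → prefix "kgf" already present; 0 new (none)
  "kggfgaf" → prefix "kg" already present; 5 new (g, f, g, a, f)
  "kxafxfxaaa" → prefix "k" already present; 9 new (x, a, f, x, f, x, a, a, a)
  "xxfgfffg" → 8 new (x, x, f, g, f, f, f, g)
  "kxafxggg" → prefix "kxafx" already present; 3 new (g, g, g)
Total nodes = 10 + 0 + 0 + 5 + 9 + 8 + 3 = 35

35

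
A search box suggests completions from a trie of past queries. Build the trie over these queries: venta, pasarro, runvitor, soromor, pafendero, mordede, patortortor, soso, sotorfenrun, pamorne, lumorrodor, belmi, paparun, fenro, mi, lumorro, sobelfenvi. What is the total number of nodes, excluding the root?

100

Insert word by word; a character creates a node only if that edge doesn't already exist:
  "venta" → 5 new (v, e, n, t, a)
  "pasarro" → 7 new (p, a, s, a, r, r, o)
  "runvitor" → 8 new (r, u, n, v, i, t, o, r)
  "soromor" → 7 new (s, o, r, o, m, o, r)
  "pafendero" → prefix "pa" already present; 7 new (f, e, n, d, e, r, o)
  "mordede" → 7 new (m, o, r, d, e, d, e)
  "patortortor" → prefix "pa" already present; 9 new (t, o, r, t, o, r, t, o, r)
  "soso" → prefix "so" already present; 2 new (s, o)
  "sotorfenrun" → prefix "so" already present; 9 new (t, o, r, f, e, n, r, u, n)
  "pamorne" → prefix "pa" already present; 5 new (m, o, r, n, e)
  "lumorrodor" → 10 new (l, u, m, o, r, r, o, d, o, r)
  "belmi" → 5 new (b, e, l, m, i)
  "paparun" → prefix "pa" already present; 5 new (p, a, r, u, n)
  "fenro" → 5 new (f, e, n, r, o)
  "mi" → prefix "m" already present; 1 new (i)
  "lumorro" → prefix "lumorro" already present; 0 new (none)
  "sobelfenvi" → prefix "so" already present; 8 new (b, e, l, f, e, n, v, i)
Total nodes = 5 + 7 + 8 + 7 + 7 + 7 + 9 + 2 + 9 + 5 + 10 + 5 + 5 + 5 + 1 + 0 + 8 = 100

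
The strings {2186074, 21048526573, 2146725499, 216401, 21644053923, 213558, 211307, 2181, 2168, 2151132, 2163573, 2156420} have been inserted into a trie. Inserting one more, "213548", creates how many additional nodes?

The longest prefix of "213548" already in the trie is "2135" (length 4).
New nodes needed: |"213548"| − 4 = 6 − 4 = 2.

2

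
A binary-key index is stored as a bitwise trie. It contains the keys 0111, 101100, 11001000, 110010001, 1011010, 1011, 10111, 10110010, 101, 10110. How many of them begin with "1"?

Traverse to the node for "1", then collect every word in that subtree.
Words under "1": 101, 1011, 10110, 101100, 10110010, 1011010, 10111, 11001000, 110010001
Count: 9

9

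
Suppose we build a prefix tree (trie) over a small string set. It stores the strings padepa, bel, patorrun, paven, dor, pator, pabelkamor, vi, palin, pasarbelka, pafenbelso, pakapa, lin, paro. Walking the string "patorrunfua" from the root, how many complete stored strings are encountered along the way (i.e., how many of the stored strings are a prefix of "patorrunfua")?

Check each prefix of "patorrunfua" against the stored set — each match is an end-marker on the path.
Prefixes of the query that are stored words: "pator", "patorrun"
Count: 2

2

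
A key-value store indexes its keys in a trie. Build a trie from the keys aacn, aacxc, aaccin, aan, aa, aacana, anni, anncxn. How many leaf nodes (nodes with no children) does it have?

Leaves are exactly the stored words that no other stored word extends.
Those words: "aacana", "aaccin", "aacn", "aacxc", "aan", "anncxn", "anni"
Leaf count: 7

7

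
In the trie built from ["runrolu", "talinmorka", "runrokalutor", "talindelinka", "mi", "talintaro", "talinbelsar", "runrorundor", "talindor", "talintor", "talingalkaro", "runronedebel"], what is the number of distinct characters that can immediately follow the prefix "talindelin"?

The children of the "talindelin" node are the distinct next characters among strings starting with "talindelin".
Distinct next characters after "talindelin": k.
That node has 1 child edge.

1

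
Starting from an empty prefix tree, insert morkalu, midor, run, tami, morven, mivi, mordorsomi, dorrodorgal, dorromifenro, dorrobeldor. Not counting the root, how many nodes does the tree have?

54

Trace insertions, counting only characters that open a new branch:
  "morkalu" → 7 new (m, o, r, k, a, l, u)
  "midor" → prefix "m" already present; 4 new (i, d, o, r)
  "run" → 3 new (r, u, n)
  "tami" → 4 new (t, a, m, i)
  "morven" → prefix "mor" already present; 3 new (v, e, n)
  "mivi" → prefix "mi" already present; 2 new (v, i)
  "mordorsomi" → prefix "mor" already present; 7 new (d, o, r, s, o, m, i)
  "dorrodorgal" → 11 new (d, o, r, r, o, d, o, r, g, a, l)
  "dorromifenro" → prefix "dorro" already present; 7 new (m, i, f, e, n, r, o)
  "dorrobeldor" → prefix "dorro" already present; 6 new (b, e, l, d, o, r)
Total nodes = 7 + 4 + 3 + 4 + 3 + 2 + 7 + 11 + 7 + 6 = 54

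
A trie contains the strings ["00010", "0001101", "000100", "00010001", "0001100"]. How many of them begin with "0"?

5

Walk to "0"; the words in its subtree are exactly those with that prefix.
Words under "0": 00010, 000100, 00010001, 0001100, 0001101
Count: 5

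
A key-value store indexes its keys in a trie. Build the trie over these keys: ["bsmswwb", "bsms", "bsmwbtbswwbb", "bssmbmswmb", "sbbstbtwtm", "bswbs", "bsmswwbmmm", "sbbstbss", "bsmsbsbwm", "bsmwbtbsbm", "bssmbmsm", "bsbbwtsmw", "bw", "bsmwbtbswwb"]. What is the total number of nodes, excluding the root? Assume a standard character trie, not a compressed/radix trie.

Insert word by word; a character creates a node only if that edge doesn't already exist:
  "bsmswwb" → 7 new (b, s, m, s, w, w, b)
  "bsms" → prefix "bsms" already present; 0 new (none)
  "bsmwbtbswwbb" → prefix "bsm" already present; 9 new (w, b, t, b, s, w, w, b, b)
  "bssmbmswmb" → prefix "bs" already present; 8 new (s, m, b, m, s, w, m, b)
  "sbbstbtwtm" → 10 new (s, b, b, s, t, b, t, w, t, m)
  "bswbs" → prefix "bs" already present; 3 new (w, b, s)
  "bsmswwbmmm" → prefix "bsmswwb" already present; 3 new (m, m, m)
  "sbbstbss" → prefix "sbbstb" already present; 2 new (s, s)
  "bsmsbsbwm" → prefix "bsms" already present; 5 new (b, s, b, w, m)
  "bsmwbtbsbm" → prefix "bsmwbtbs" already present; 2 new (b, m)
  "bssmbmsm" → prefix "bssmbms" already present; 1 new (m)
  "bsbbwtsmw" → prefix "bs" already present; 7 new (b, b, w, t, s, m, w)
  "bw" → prefix "b" already present; 1 new (w)
  "bsmwbtbswwb" → prefix "bsmwbtbswwb" already present; 0 new (none)
Total nodes = 7 + 0 + 9 + 8 + 10 + 3 + 3 + 2 + 5 + 2 + 1 + 7 + 1 + 0 = 58

58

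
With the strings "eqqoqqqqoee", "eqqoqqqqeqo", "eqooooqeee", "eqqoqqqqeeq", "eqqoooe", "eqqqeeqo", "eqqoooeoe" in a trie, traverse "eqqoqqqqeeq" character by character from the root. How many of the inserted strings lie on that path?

1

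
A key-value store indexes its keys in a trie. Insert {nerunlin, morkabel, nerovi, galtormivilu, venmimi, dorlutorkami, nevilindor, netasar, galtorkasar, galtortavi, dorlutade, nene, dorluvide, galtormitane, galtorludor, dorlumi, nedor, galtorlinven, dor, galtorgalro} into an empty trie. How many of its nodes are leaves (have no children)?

Leaves are exactly the stored words that no other stored word extends.
Those words: "dorlumi", "dorlutade", "dorlutorkami", "dorluvide", "galtorgalro", "galtorkasar", "galtorlinven", "galtorludor", "galtormitane", "galtormivilu", "galtortavi", "morkabel", "nedor", "nene", "nerovi", "nerunlin", "netasar", "nevilindor", "venmimi"
Leaf count: 19

19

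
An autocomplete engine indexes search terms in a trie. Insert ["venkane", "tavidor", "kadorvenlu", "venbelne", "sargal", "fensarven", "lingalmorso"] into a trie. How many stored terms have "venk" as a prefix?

1

Traverse to the node for "venk", then collect every word in that subtree.
Words under "venk": venkane
Count: 1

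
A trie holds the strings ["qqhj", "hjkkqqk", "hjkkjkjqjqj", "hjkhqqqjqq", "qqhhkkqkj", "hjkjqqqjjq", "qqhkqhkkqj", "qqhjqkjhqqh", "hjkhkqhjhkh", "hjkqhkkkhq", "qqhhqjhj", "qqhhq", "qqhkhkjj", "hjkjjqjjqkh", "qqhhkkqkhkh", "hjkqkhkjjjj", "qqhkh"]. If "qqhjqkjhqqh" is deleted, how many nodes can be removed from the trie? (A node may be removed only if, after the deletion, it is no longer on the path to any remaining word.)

7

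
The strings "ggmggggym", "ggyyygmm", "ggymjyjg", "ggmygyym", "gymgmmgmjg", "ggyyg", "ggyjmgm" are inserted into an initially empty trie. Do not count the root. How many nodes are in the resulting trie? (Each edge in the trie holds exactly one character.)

Trace insertions, counting only characters that open a new branch:
  "ggmggggym" → 9 new (g, g, m, g, g, g, g, y, m)
  "ggyyygmm" → prefix "gg" already present; 6 new (y, y, y, g, m, m)
  "ggymjyjg" → prefix "ggy" already present; 5 new (m, j, y, j, g)
  "ggmygyym" → prefix "ggm" already present; 5 new (y, g, y, y, m)
  "gymgmmgmjg" → prefix "g" already present; 9 new (y, m, g, m, m, g, m, j, g)
  "ggyyg" → prefix "ggyy" already present; 1 new (g)
  "ggyjmgm" → prefix "ggy" already present; 4 new (j, m, g, m)
Total nodes = 9 + 6 + 5 + 5 + 9 + 1 + 4 = 39

39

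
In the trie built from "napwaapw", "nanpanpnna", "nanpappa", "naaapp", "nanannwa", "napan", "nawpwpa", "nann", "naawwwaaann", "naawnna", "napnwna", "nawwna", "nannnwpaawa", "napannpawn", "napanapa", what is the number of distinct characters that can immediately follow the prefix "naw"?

Follow the path "naw" to its node, then look at its outgoing edges.
Distinct next characters after "naw": p, w.
That node has 2 child edges.

2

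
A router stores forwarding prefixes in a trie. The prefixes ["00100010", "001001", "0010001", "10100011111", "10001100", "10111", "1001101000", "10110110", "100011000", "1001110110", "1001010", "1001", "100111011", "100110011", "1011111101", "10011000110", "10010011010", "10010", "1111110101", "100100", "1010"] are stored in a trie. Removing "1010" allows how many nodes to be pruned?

0

After clearing the end-marker at "1010", prune upward until reaching a node still needed by another word.
Every node on "1010" is still needed (e.g. by "10100011111"), so nothing is freed.
Nodes removed: 0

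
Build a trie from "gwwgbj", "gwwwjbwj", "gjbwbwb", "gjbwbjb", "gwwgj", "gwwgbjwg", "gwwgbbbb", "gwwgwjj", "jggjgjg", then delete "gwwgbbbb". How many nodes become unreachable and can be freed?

3

After clearing the end-marker at "gwwgbbbb", prune upward until reaching a node still needed by another word.
The suffix "bbb" (3 nodes) is used only by "gwwgbbbb"; the node for "gwwgb" still has the child "j", so pruning stops there.
Nodes removed: 3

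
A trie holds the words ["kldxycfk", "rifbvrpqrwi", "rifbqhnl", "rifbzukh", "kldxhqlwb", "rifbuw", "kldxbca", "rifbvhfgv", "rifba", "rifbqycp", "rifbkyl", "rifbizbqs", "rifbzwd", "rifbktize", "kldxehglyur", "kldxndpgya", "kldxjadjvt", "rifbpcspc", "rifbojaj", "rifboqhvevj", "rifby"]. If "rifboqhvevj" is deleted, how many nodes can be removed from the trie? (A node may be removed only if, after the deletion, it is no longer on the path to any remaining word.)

6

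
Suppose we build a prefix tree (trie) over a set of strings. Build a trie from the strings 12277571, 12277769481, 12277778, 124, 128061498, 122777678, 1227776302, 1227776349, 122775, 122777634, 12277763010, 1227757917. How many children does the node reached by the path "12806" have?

Walk "12806" from the root, arriving at one node.
Distinct next characters after "12806": 1.
That node has 1 child edge.

1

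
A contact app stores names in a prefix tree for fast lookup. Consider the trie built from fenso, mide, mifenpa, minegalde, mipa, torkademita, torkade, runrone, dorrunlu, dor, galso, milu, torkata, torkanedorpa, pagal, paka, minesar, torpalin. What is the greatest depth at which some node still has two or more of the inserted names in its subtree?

7

The deepest shared node is where two words last agree before diverging.
e.g. "torkade" and "torkademita" share the prefix "torkade" of length 7; no pair shares a longer one.
Longest shared-prefix length: 7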